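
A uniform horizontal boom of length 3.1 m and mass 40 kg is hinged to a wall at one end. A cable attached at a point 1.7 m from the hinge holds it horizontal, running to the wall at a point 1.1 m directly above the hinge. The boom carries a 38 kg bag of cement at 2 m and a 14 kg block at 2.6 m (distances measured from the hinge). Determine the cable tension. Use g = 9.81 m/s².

Taking torques about the hinge:
Beam weight: 40 × 9.81 = 392.4 N down at 1.55 m → arm 1.55 m, τ = 392.4 × 1.55 = 608.2 N·m clockwise.
Bag of cement: 38 × 9.81 = 372.8 N down at 2 m → arm 2 m, τ = 372.8 × 2 = 745.6 N·m clockwise.
Block: 14 × 9.81 = 137.3 N down at 2.6 m → arm 2.6 m, τ = 137.3 × 2.6 = 357 N·m clockwise.
Total clockwise load moment = 1711 N·m.
The cable tension T acts at 1.7 m; only its component perpendicular to the boom, T sinθ, produces torque. sinθ = h/√(h²+d²) = 1.1/√(1.1²+1.7²) = 0.5433.
Balancing moments: T × 1.7 × 0.5433 = 1711, giving T = 1711 / 0.9236 = 1850 N.

T ≈ 1850 N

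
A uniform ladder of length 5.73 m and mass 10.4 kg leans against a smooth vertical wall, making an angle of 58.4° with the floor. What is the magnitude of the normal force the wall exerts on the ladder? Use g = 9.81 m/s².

Choose the foot of the ladder as the axis so the floor normal and friction both act there and drop out.
Ladder weight 10.4×9.81 = 102 N acts at 2.865 m along the ladder; its horizontal arm is 2.865·cos58.4° = 1.501 m → τ = 153.1 N·m clockwise.
Wall normal N acts horizontally at the top; its moment arm is the height L sinθ = 5.73·sin58.4° = 4.88 m, counterclockwise.
Balancing moments: N × 4.88 = 153.1, giving N = 31.4 N.

N_wall ≈ 31.4 N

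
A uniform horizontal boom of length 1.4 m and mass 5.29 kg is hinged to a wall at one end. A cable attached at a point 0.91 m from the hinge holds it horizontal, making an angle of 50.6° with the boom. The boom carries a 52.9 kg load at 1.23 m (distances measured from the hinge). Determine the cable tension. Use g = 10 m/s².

Take moments about the hinge.
Beam weight: 5.29 × 10 = 52.9 N down at 0.7 m → arm 0.7 m, τ = 52.9 × 0.7 = 37.03 N·m clockwise.
Load: 52.9 × 10 = 529 N down at 1.23 m → arm 1.23 m, τ = 529 × 1.23 = 650.7 N·m clockwise.
Total clockwise load moment = 687.7 N·m.
The cable tension T acts at 0.91 m; only its component perpendicular to the boom, T sinθ, produces torque. sin 50.6° = 0.7727.
Balancing moments: T × 0.91 × 0.7727 = 687.7, giving T = 687.7 / 0.7032 = 978 N.

T ≈ 978 N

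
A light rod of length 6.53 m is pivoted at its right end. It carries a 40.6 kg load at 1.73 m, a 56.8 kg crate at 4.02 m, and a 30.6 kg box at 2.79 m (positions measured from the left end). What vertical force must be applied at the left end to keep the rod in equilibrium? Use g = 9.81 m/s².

F ≈ 679 N

Take moments about the right end.
Load: 40.6 × 9.81 = 398.3 N down at 1.73 m → arm 4.8 m, τ = 398.3 × 4.8 = 1912 N·m counterclockwise.
Crate: 56.8 × 9.81 = 557.2 N down at 4.02 m → arm 2.51 m, τ = 557.2 × 2.51 = 1399 N·m counterclockwise.
Box: 30.6 × 9.81 = 300.2 N down at 2.79 m → arm 3.74 m, τ = 300.2 × 3.74 = 1123 N·m counterclockwise.
Net moment of the loads = 4434 N·m counterclockwise.
The upward force F acts at the left end, arm 6.53 m, giving F × 6.53 clockwise.
Setting net torque to zero: F × 6.53 = 4434 → F = 4434 / 6.53 = 679 N.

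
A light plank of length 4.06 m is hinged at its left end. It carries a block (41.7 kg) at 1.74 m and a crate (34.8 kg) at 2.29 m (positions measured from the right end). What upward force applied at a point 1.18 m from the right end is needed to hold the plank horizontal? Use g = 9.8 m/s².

About the left end:
Block: 41.7 × 9.8 = 408.7 N down at 1.74 m → arm 2.32 m, τ = 408.7 × 2.32 = 948.2 N·m clockwise.
Crate: 34.8 × 9.8 = 341 N down at 2.29 m → arm 1.77 m, τ = 341 × 1.77 = 603.6 N·m clockwise.
Net moment of the loads = 1552 N·m clockwise.
The upward force F acts at a point 1.18 m from the right end, arm 2.88 m, giving F × 2.88 counterclockwise.
Balancing moments: F × 2.88 = 1552, giving F = 1552 / 2.88 = 539 N.

F ≈ 539 N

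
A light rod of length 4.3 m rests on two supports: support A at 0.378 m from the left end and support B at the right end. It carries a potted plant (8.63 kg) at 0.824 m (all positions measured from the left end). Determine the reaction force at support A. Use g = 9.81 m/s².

Take moments about support B.
Potted plant: 8.63 × 9.81 = 84.66 N down at 0.824 m → arm 3.476 m, τ = 84.66 × 3.476 = 294.3 N·m counterclockwise.
Net load moment about support B = 294.3 N·m counterclockwise.
Reaction R at support A is upward at 0.378 m, arm 3.922 m → moment R × 3.922 clockwise.
For rotational equilibrium, R × 3.922 = 294.3, so R = 75 N.

R_A ≈ 75 N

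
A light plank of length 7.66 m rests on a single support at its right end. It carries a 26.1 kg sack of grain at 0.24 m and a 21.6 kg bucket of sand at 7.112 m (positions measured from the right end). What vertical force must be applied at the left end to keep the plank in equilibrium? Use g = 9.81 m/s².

Sum moments about the right end (the unknown pivot reaction has zero arm there).
Sack of grain: 26.1 × 9.81 = 256 N down at 0.24 m → arm 0.24 m, τ = 256 × 0.24 = 61.44 N·m counterclockwise.
Bucket of sand: 21.6 × 9.81 = 211.9 N down at 7.112 m → arm 7.112 m, τ = 211.9 × 7.112 = 1507 N·m counterclockwise.
Net moment of the loads = 1568 N·m counterclockwise.
The upward force F acts at the left end, arm 7.66 m, giving F × 7.66 clockwise.
For rotational equilibrium, F × 7.66 = 1568, so F = 1568 / 7.66 = 205 N.

F ≈ 205 N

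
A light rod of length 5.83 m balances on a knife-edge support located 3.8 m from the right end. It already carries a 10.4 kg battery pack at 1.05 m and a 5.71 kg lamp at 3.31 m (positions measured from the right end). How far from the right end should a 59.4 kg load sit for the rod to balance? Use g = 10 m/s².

x ≈ 4.33 m from the right end

About the knife-edge support (at 3.8 m from the right end):
Battery pack: 10.4 × 10 = 104 N down at 1.05 m → arm 2.75 m, τ = 104 × 2.75 = 286 N·m clockwise.
Lamp: 5.71 × 10 = 57.1 N down at 3.31 m → arm 0.49 m, τ = 57.1 × 0.49 = 27.98 N·m clockwise.
Net moment of existing loads = 314 N·m clockwise.
The load weighs 59.4 × 10 = 594 N and must supply an equal counterclockwise moment, so its lever arm about the knife-edge support is 314 / 594 = 0.529 m.
That puts it at 3.8 + 0.529 = 4.33 m from the right end.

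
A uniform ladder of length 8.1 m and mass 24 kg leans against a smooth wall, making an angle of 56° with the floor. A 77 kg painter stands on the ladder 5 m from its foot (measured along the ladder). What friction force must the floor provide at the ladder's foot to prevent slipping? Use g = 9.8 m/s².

f ≈ 394 N

Choose the foot of the ladder as the axis so the floor normal and friction both act there and drop out.
Ladder weight 24×9.8 = 235.2 N acts at 4.05 m along the ladder; its horizontal arm is 4.05·cos56° = 2.265 m → τ = 532.7 N·m clockwise.
Painter: 77×9.8 = 754.6 N at 5 m → arm 2.796 m → τ = 2110 N·m clockwise.
Wall normal N acts horizontally at the top; its moment arm is the height L sinθ = 8.1·sin56° = 6.715 m, counterclockwise.
Setting net torque to zero: N × 6.715 = 2643 → N = 394 N.
ΣFx = 0: friction at the foot balances the wall's push, so f = N_wall = 394 N.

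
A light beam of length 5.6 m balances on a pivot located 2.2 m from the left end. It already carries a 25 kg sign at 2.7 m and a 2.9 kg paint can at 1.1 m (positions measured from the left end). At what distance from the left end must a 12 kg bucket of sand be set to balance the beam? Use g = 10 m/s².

x ≈ 1.42 m from the left end

Sum moments about the pivot (at 2.2 m from the left end) (the support reaction has zero arm there).
Sign: 25 × 10 = 250 N down at 2.7 m → arm 0.5 m, τ = 250 × 0.5 = 125 N·m clockwise.
Paint can: 2.9 × 10 = 29 N down at 1.1 m → arm 1.1 m, τ = 29 × 1.1 = 31.9 N·m counterclockwise.
Net moment of existing loads = 93.1 N·m clockwise.
The bucket of sand weighs 12 × 10 = 120 N and must supply an equal counterclockwise moment, so its lever arm about the pivot is 93.1 / 120 = 0.776 m.
That puts it at 2.2 − 0.776 = 1.42 m from the left end.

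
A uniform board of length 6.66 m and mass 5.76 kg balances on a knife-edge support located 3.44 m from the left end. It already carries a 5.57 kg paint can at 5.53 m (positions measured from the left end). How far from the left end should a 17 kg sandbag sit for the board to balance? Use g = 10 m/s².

x ≈ 2.79 m from the left end

About the knife-edge support (at 3.44 m from the left end):
Beam weight: 5.76 × 10 = 57.6 N down at 3.33 m → arm 0.11 m, τ = 57.6 × 0.11 = 6.336 N·m counterclockwise.
Paint can: 5.57 × 10 = 55.7 N down at 5.53 m → arm 2.09 m, τ = 55.7 × 2.09 = 116.4 N·m clockwise.
Net moment of existing loads = 110.1 N·m clockwise.
The sandbag weighs 17 × 10 = 170 N and must supply an equal counterclockwise moment, so its lever arm about the knife-edge support is 110.1 / 170 = 0.648 m.
That puts it at 3.44 − 0.648 = 2.79 m from the left end.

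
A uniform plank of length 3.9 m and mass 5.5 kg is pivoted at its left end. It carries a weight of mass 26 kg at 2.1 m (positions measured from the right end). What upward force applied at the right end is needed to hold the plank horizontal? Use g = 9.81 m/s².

Sum moments about the left end (the unknown pivot reaction has zero arm there).
Beam weight: 5.5 × 9.81 = 53.96 N down at 1.95 m → arm 1.95 m, τ = 53.96 × 1.95 = 105.2 N·m clockwise.
Weight: 26 × 9.81 = 255.1 N down at 2.1 m → arm 1.8 m, τ = 255.1 × 1.8 = 459.2 N·m clockwise.
Net moment of the loads = 564.4 N·m clockwise.
The upward force F acts at the right end, arm 3.9 m, giving F × 3.9 counterclockwise.
Setting net torque to zero: F × 3.9 = 564.4 → F = 564.4 / 3.9 = 145 N.

F ≈ 145 N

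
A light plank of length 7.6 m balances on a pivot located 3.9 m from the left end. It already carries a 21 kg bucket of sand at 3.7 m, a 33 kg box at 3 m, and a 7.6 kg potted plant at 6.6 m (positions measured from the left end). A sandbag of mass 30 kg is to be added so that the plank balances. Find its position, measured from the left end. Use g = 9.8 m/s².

Choose the pivot (at 3.9 m from the left end) as the axis so the support reaction has zero arm there.
Bucket of sand: 21 × 9.8 = 205.8 N down at 3.7 m → arm 0.2 m, τ = 205.8 × 0.2 = 41.16 N·m counterclockwise.
Box: 33 × 9.8 = 323.4 N down at 3 m → arm 0.9 m, τ = 323.4 × 0.9 = 291.1 N·m counterclockwise.
Potted plant: 7.6 × 9.8 = 74.48 N down at 6.6 m → arm 2.7 m, τ = 74.48 × 2.7 = 201.1 N·m clockwise.
Net moment of existing loads = 131.2 N·m counterclockwise.
The sandbag weighs 30 × 9.8 = 294 N and must supply an equal clockwise moment, so its lever arm about the pivot is 131.2 / 294 = 0.446 m.
That puts it at 3.9 + 0.446 = 4.35 m from the left end.

x ≈ 4.35 m from the left end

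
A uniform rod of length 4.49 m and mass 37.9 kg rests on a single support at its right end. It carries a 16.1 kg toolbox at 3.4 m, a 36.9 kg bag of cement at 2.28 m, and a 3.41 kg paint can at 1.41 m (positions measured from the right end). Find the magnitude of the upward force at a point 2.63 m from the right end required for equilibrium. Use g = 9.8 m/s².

Take moments about the right end.
Beam weight: 37.9 × 9.8 = 371.4 N down at 2.245 m → arm 2.245 m, τ = 371.4 × 2.245 = 833.8 N·m counterclockwise.
Toolbox: 16.1 × 9.8 = 157.8 N down at 3.4 m → arm 3.4 m, τ = 157.8 × 3.4 = 536.5 N·m counterclockwise.
Bag of cement: 36.9 × 9.8 = 361.6 N down at 2.28 m → arm 2.28 m, τ = 361.6 × 2.28 = 824.4 N·m counterclockwise.
Paint can: 3.41 × 9.8 = 33.42 N down at 1.41 m → arm 1.41 m, τ = 33.42 × 1.41 = 47.12 N·m counterclockwise.
Net moment of the loads = 2242 N·m counterclockwise.
The upward force F acts at a point 2.63 m from the right end, arm 2.63 m, giving F × 2.63 clockwise.
Setting net torque to zero: F × 2.63 = 2242 → F = 2242 / 2.63 = 852 N.

F ≈ 852 N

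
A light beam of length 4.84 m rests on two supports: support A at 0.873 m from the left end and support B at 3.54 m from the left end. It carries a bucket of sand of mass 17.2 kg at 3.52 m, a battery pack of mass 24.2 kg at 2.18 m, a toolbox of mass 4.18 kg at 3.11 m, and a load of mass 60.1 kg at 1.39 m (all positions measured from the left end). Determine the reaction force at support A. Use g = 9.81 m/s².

Choose support B as the axis so its reaction then has zero moment arm.
Bucket of sand: 17.2 × 9.81 = 168.7 N down at 3.52 m → arm 0.02 m, τ = 168.7 × 0.02 = 3.374 N·m counterclockwise.
Battery pack: 24.2 × 9.81 = 237.4 N down at 2.18 m → arm 1.36 m, τ = 237.4 × 1.36 = 322.9 N·m counterclockwise.
Toolbox: 4.18 × 9.81 = 41.01 N down at 3.11 m → arm 0.43 m, τ = 41.01 × 0.43 = 17.63 N·m counterclockwise.
Load: 60.1 × 9.81 = 589.6 N down at 1.39 m → arm 2.15 m, τ = 589.6 × 2.15 = 1268 N·m counterclockwise.
Net load moment about support B = 1612 N·m counterclockwise.
Reaction R at support A is upward at 0.873 m, arm 2.667 m → moment R × 2.667 clockwise.
Setting net torque to zero: R × 2.667 = 1612 → R = 604 N.

R_A ≈ 604 N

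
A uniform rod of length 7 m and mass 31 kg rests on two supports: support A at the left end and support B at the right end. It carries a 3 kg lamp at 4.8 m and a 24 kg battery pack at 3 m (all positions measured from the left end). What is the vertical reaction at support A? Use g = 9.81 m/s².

Taking torques about support B:
Beam weight: 31 × 9.81 = 304.1 N down at 3.5 m → arm 3.5 m, τ = 304.1 × 3.5 = 1064 N·m counterclockwise.
Lamp: 3 × 9.81 = 29.43 N down at 4.8 m → arm 2.2 m, τ = 29.43 × 2.2 = 64.75 N·m counterclockwise.
Battery pack: 24 × 9.81 = 235.4 N down at 3 m → arm 4 m, τ = 235.4 × 4 = 941.6 N·m counterclockwise.
Net load moment about support B = 2070 N·m counterclockwise.
Reaction R at support A is upward at 0 m, arm 7 m → moment R × 7 clockwise.
Balancing moments: R × 7 = 2070, giving R = 296 N.

R_A ≈ 296 N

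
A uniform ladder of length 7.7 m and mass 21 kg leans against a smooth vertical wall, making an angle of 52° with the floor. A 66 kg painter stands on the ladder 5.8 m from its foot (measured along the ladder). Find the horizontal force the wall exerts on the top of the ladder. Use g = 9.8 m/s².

Choose the foot of the ladder as the axis so the floor normal and friction both act there and drop out.
Ladder weight 21×9.8 = 205.8 N acts at 3.85 m along the ladder; its horizontal arm is 3.85·cos52° = 2.37 m → τ = 487.7 N·m clockwise.
Painter: 66×9.8 = 646.8 N at 5.8 m → arm 3.571 m → τ = 2310 N·m clockwise.
Wall normal N acts horizontally at the top; its moment arm is the height L sinθ = 7.7·sin52° = 6.068 m, counterclockwise.
Στ = 0 ⇒ N × 6.068 = 2798 ⇒ N = 461 N.

N_wall ≈ 461 N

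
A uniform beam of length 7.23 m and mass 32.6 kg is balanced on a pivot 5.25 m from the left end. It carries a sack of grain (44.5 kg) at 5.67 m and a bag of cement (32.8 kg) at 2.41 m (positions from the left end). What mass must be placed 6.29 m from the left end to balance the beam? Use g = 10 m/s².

Sum moments about the pivot (at 5.25 m from the left end) (the support reaction has zero arm there).
Beam weight: 32.6 × 10 = 326 N down at 3.615 m → arm 1.635 m, τ = 326 × 1.635 = 533 N·m counterclockwise.
Sack of grain: 44.5 × 10 = 445 N down at 5.67 m → arm 0.42 m, τ = 445 × 0.42 = 186.9 N·m clockwise.
Bag of cement: 32.8 × 10 = 328 N down at 2.41 m → arm 2.84 m, τ = 328 × 2.84 = 931.5 N·m counterclockwise.
Net moment of known loads = 1278 N·m counterclockwise.
An unknown mass m at 6.29 m has arm 1.04 m; its moment is m·g·1.04 clockwise.
For rotational equilibrium, m × 10 × 1.04 = 1278, so m = 1278 / (10 × 1.04) = 123 kg.

m ≈ 123 kg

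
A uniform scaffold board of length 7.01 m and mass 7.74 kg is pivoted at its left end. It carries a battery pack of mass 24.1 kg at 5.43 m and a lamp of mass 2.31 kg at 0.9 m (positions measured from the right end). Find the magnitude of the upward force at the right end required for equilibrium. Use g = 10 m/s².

Take moments about the left end.
Beam weight: 7.74 × 10 = 77.4 N down at 3.505 m → arm 3.505 m, τ = 77.4 × 3.505 = 271.3 N·m clockwise.
Battery pack: 24.1 × 10 = 241 N down at 5.43 m → arm 1.58 m, τ = 241 × 1.58 = 380.8 N·m clockwise.
Lamp: 2.31 × 10 = 23.1 N down at 0.9 m → arm 6.11 m, τ = 23.1 × 6.11 = 141.1 N·m clockwise.
Net moment of the loads = 793.2 N·m clockwise.
The upward force F acts at the right end, arm 7.01 m, giving F × 7.01 counterclockwise.
Balancing moments: F × 7.01 = 793.2, giving F = 793.2 / 7.01 = 113 N.

F ≈ 113 N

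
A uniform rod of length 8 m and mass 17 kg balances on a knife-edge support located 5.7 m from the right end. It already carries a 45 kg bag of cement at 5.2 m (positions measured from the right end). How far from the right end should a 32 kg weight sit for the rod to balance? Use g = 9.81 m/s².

Taking torques about the knife-edge support (at 5.7 m from the right end):
Beam weight: 17 × 9.81 = 166.8 N down at 4 m → arm 1.7 m, τ = 166.8 × 1.7 = 283.6 N·m clockwise.
Bag of cement: 45 × 9.81 = 441.5 N down at 5.2 m → arm 0.5 m, τ = 441.5 × 0.5 = 220.8 N·m clockwise.
Net moment of existing loads = 504.4 N·m clockwise.
The weight weighs 32 × 9.81 = 313.9 N and must supply an equal counterclockwise moment, so its lever arm about the knife-edge support is 504.4 / 313.9 = 1.61 m.
That puts it at 5.7 + 1.61 = 7.31 m from the right end.

x ≈ 7.31 m from the right end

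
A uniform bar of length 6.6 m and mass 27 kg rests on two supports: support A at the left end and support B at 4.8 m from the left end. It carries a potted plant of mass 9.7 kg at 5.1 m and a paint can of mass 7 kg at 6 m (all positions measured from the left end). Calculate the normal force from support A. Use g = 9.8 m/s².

Take moments about support B.
Beam weight: 27 × 9.8 = 264.6 N down at 3.3 m → arm 1.5 m, τ = 264.6 × 1.5 = 396.9 N·m counterclockwise.
Potted plant: 9.7 × 9.8 = 95.06 N down at 5.1 m → arm 0.3 m, τ = 95.06 × 0.3 = 28.52 N·m clockwise.
Paint can: 7 × 9.8 = 68.6 N down at 6 m → arm 1.2 m, τ = 68.6 × 1.2 = 82.32 N·m clockwise.
Net load moment about support B = 286.1 N·m counterclockwise.
Reaction R at support A is upward at 0 m, arm 4.8 m → moment R × 4.8 clockwise.
Στ = 0 ⇒ R × 4.8 = 286.1 ⇒ R = 59.6 N.

R_A ≈ 59.6 N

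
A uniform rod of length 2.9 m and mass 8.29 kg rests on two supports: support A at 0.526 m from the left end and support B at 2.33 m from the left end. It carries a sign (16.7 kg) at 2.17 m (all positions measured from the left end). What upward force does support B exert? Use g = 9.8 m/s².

Take moments about support A.
Beam weight: 8.29 × 9.8 = 81.24 N down at 1.45 m → arm 0.924 m, τ = 81.24 × 0.924 = 75.07 N·m clockwise.
Sign: 16.7 × 9.8 = 163.7 N down at 2.17 m → arm 1.644 m, τ = 163.7 × 1.644 = 269.1 N·m clockwise.
Net load moment about support A = 344.2 N·m clockwise.
Reaction R at support B is upward at 2.33 m, arm 1.804 m → moment R × 1.804 counterclockwise.
For rotational equilibrium, R × 1.804 = 344.2, so R = 191 N.

R_B ≈ 191 N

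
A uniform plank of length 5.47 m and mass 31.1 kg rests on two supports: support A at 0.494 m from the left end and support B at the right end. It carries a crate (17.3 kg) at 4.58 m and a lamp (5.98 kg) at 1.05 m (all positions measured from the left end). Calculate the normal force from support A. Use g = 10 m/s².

R_A ≈ 255 N

About support B:
Beam weight: 31.1 × 10 = 311 N down at 2.735 m → arm 2.735 m, τ = 311 × 2.735 = 850.6 N·m counterclockwise.
Crate: 17.3 × 10 = 173 N down at 4.58 m → arm 0.89 m, τ = 173 × 0.89 = 154 N·m counterclockwise.
Lamp: 5.98 × 10 = 59.8 N down at 1.05 m → arm 4.42 m, τ = 59.8 × 4.42 = 264.3 N·m counterclockwise.
Net load moment about support B = 1269 N·m counterclockwise.
Reaction R at support A is upward at 0.494 m, arm 4.976 m → moment R × 4.976 clockwise.
For rotational equilibrium, R × 4.976 = 1269, so R = 255 N.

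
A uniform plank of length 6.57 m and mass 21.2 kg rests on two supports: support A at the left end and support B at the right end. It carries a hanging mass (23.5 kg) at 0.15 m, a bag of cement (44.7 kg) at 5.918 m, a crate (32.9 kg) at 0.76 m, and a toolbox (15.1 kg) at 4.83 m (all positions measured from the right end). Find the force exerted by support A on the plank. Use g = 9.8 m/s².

Taking torques about support B:
Beam weight: 21.2 × 9.8 = 207.8 N down at 3.285 m → arm 3.285 m, τ = 207.8 × 3.285 = 682.6 N·m counterclockwise.
Hanging mass: 23.5 × 9.8 = 230.3 N down at 0.15 m → arm 0.15 m, τ = 230.3 × 0.15 = 34.55 N·m counterclockwise.
Bag of cement: 44.7 × 9.8 = 438.1 N down at 5.918 m → arm 5.918 m, τ = 438.1 × 5.918 = 2593 N·m counterclockwise.
Crate: 32.9 × 9.8 = 322.4 N down at 0.76 m → arm 0.76 m, τ = 322.4 × 0.76 = 245 N·m counterclockwise.
Toolbox: 15.1 × 9.8 = 148 N down at 4.83 m → arm 4.83 m, τ = 148 × 4.83 = 714.8 N·m counterclockwise.
Net load moment about support B = 4270 N·m counterclockwise.
Reaction R at support A is upward at 6.57 m, arm 6.57 m → moment R × 6.57 clockwise.
Setting net torque to zero: R × 6.57 = 4270 → R = 650 N.

R_A ≈ 650 N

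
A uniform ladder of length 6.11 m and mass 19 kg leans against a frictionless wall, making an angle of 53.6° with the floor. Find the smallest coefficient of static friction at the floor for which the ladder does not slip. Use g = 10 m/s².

μ_min ≈ 0.369

Choose the foot of the ladder as the axis so the floor normal and friction both act there and drop out.
Ladder weight 19×10 = 190 N acts at 3.055 m along the ladder; its horizontal arm is 3.055·cos53.6° = 1.813 m → τ = 344.5 N·m clockwise.
Wall normal N acts horizontally at the top; its moment arm is the height L sinθ = 6.11·sin53.6° = 4.918 m, counterclockwise.
Balancing moments: N × 4.918 = 344.5, giving N = 70.05 N.
ΣFx = 0 ⇒ f = N_wall = 70.05 N. ΣFy = 0 ⇒ N_floor = 190 N.
μ_min = f / N_floor = 70.05 / 190 = 0.369.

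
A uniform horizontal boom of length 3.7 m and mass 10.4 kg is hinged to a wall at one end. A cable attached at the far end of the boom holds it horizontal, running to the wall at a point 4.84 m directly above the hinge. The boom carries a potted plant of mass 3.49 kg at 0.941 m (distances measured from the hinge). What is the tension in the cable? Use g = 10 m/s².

T ≈ 76.6 N

About the hinge:
Beam weight: 10.4 × 10 = 104 N down at 1.85 m → arm 1.85 m, τ = 104 × 1.85 = 192.4 N·m clockwise.
Potted plant: 3.49 × 10 = 34.9 N down at 0.941 m → arm 0.941 m, τ = 34.9 × 0.941 = 32.84 N·m clockwise.
Total clockwise load moment = 225.2 N·m.
The cable tension T acts at 3.7 m; only its component perpendicular to the boom, T sinθ, produces torque. sinθ = h/√(h²+d²) = 4.84/√(4.84²+3.7²) = 0.7945.
Balancing moments: T × 3.7 × 0.7945 = 225.2, giving T = 225.2 / 2.94 = 76.6 N.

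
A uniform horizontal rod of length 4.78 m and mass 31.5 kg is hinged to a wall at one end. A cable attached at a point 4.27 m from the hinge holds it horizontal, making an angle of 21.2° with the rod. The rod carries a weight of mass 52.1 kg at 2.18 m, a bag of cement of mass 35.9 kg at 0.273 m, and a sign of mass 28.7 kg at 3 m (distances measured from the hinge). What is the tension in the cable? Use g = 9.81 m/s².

Taking torques about the hinge:
Beam weight: 31.5 × 9.81 = 309 N down at 2.39 m → arm 2.39 m, τ = 309 × 2.39 = 738.5 N·m clockwise.
Weight: 52.1 × 9.81 = 511.1 N down at 2.18 m → arm 2.18 m, τ = 511.1 × 2.18 = 1114 N·m clockwise.
Bag of cement: 35.9 × 9.81 = 352.2 N down at 0.273 m → arm 0.273 m, τ = 352.2 × 0.273 = 96.15 N·m clockwise.
Sign: 28.7 × 9.81 = 281.5 N down at 3 m → arm 3 m, τ = 281.5 × 3 = 844.5 N·m clockwise.
Total clockwise load moment = 2793 N·m.
The cable tension T acts at 4.27 m; only its component perpendicular to the rod, T sinθ, produces torque. sin 21.2° = 0.3616.
Setting net torque to zero: T × 4.27 × 0.3616 = 2793 → T = 2793 / 1.544 = 1810 N.

T ≈ 1810 N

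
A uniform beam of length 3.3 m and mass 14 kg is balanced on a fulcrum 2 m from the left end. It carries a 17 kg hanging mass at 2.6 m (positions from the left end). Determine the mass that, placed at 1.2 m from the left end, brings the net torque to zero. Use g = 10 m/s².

About the fulcrum (at 2 m from the left end):
Beam weight: 14 × 10 = 140 N down at 1.65 m → arm 0.35 m, τ = 140 × 0.35 = 49 N·m counterclockwise.
Hanging mass: 17 × 10 = 170 N down at 2.6 m → arm 0.6 m, τ = 170 × 0.6 = 102 N·m clockwise.
Net moment of known loads = 53 N·m clockwise.
An unknown mass m at 1.2 m has arm 0.8 m; its moment is m·g·0.8 counterclockwise.
Setting net torque to zero: m × 10 × 0.8 = 53 → m = 53 / (10 × 0.8) = 6.62 kg.

m ≈ 6.62 kg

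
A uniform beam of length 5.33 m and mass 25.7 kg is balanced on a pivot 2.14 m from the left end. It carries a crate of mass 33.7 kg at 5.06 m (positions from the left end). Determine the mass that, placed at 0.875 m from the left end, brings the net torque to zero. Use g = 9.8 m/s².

m ≈ 88.5 kg

Choose the pivot (at 2.14 m from the left end) as the axis so the support reaction has zero arm there.
Beam weight: 25.7 × 9.8 = 251.9 N down at 2.665 m → arm 0.525 m, τ = 251.9 × 0.525 = 132.2 N·m clockwise.
Crate: 33.7 × 9.8 = 330.3 N down at 5.06 m → arm 2.92 m, τ = 330.3 × 2.92 = 964.5 N·m clockwise.
Net moment of known loads = 1097 N·m clockwise.
An unknown mass m at 0.875 m has arm 1.265 m; its moment is m·g·1.265 counterclockwise.
Setting net torque to zero: m × 9.8 × 1.265 = 1097 → m = 1097 / (9.8 × 1.265) = 88.5 kg.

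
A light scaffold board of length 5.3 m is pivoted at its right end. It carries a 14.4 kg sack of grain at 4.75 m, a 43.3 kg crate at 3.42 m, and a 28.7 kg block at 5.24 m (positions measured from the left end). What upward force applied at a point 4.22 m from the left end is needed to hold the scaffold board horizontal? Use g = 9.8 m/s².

Sum moments about the right end (the unknown pivot reaction has zero arm there).
Sack of grain: 14.4 × 9.8 = 141.1 N down at 4.75 m → arm 0.55 m, τ = 141.1 × 0.55 = 77.61 N·m counterclockwise.
Crate: 43.3 × 9.8 = 424.3 N down at 3.42 m → arm 1.88 m, τ = 424.3 × 1.88 = 797.7 N·m counterclockwise.
Block: 28.7 × 9.8 = 281.3 N down at 5.24 m → arm 0.06 m, τ = 281.3 × 0.06 = 16.88 N·m counterclockwise.
Net moment of the loads = 892.2 N·m counterclockwise.
The upward force F acts at a point 4.22 m from the left end, arm 1.08 m, giving F × 1.08 clockwise.
Στ = 0 ⇒ F × 1.08 = 892.2 ⇒ F = 892.2 / 1.08 = 826 N.

F ≈ 826 N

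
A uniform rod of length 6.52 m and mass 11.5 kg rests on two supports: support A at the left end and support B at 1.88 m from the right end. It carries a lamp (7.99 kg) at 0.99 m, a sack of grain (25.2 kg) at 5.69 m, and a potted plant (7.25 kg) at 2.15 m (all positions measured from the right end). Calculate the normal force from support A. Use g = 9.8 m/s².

R_A ≈ 225 N

Take moments about support B.
Beam weight: 11.5 × 9.8 = 112.7 N down at 3.26 m → arm 1.38 m, τ = 112.7 × 1.38 = 155.5 N·m counterclockwise.
Lamp: 7.99 × 9.8 = 78.3 N down at 0.99 m → arm 0.89 m, τ = 78.3 × 0.89 = 69.69 N·m clockwise.
Sack of grain: 25.2 × 9.8 = 247 N down at 5.69 m → arm 3.81 m, τ = 247 × 3.81 = 941.1 N·m counterclockwise.
Potted plant: 7.25 × 9.8 = 71.05 N down at 2.15 m → arm 0.27 m, τ = 71.05 × 0.27 = 19.18 N·m counterclockwise.
Net load moment about support B = 1046 N·m counterclockwise.
Reaction R at support A is upward at 6.52 m, arm 4.64 m → moment R × 4.64 clockwise.
Στ = 0 ⇒ R × 4.64 = 1046 ⇒ R = 225 N.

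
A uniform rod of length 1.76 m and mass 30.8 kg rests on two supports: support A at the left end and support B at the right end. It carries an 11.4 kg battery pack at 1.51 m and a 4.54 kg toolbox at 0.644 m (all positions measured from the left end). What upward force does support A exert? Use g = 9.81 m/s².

Sum moments about support B (its reaction then has zero moment arm).
Beam weight: 30.8 × 9.81 = 302.1 N down at 0.88 m → arm 0.88 m, τ = 302.1 × 0.88 = 265.8 N·m counterclockwise.
Battery pack: 11.4 × 9.81 = 111.8 N down at 1.51 m → arm 0.25 m, τ = 111.8 × 0.25 = 27.95 N·m counterclockwise.
Toolbox: 4.54 × 9.81 = 44.54 N down at 0.644 m → arm 1.116 m, τ = 44.54 × 1.116 = 49.71 N·m counterclockwise.
Net load moment about support B = 343.5 N·m counterclockwise.
Reaction R at support A is upward at 0 m, arm 1.76 m → moment R × 1.76 clockwise.
Setting net torque to zero: R × 1.76 = 343.5 → R = 195 N.

R_A ≈ 195 N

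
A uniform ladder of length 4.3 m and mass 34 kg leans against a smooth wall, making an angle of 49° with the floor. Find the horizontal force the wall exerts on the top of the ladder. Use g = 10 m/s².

Take moments about the foot of the ladder.
Ladder weight 34×10 = 340 N acts at 2.15 m along the ladder; its horizontal arm is 2.15·cos49° = 1.411 m → τ = 479.7 N·m clockwise.
Wall normal N acts horizontally at the top; its moment arm is the height L sinθ = 4.3·sin49° = 3.245 m, counterclockwise.
Στ = 0 ⇒ N × 3.245 = 479.7 ⇒ N = 148 N.

N_wall ≈ 148 N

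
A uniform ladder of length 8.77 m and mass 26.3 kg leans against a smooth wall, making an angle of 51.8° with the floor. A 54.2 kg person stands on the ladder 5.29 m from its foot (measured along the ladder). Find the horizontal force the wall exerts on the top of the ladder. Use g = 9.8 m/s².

N_wall ≈ 354 N

Choose the foot of the ladder as the axis so the floor normal and friction both act there and drop out.
Ladder weight 26.3×9.8 = 257.7 N acts at 4.385 m along the ladder; its horizontal arm is 4.385·cos51.8° = 2.712 m → τ = 698.9 N·m clockwise.
Person: 54.2×9.8 = 531.2 N at 5.29 m → arm 3.271 m → τ = 1738 N·m clockwise.
Wall normal N acts horizontally at the top; its moment arm is the height L sinθ = 8.77·sin51.8° = 6.892 m, counterclockwise.
For rotational equilibrium, N × 6.892 = 2437, so N = 354 N.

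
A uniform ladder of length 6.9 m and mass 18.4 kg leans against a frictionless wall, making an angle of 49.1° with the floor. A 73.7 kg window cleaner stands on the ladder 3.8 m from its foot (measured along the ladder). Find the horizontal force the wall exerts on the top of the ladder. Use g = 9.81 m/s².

Take moments about the foot of the ladder.
Ladder weight 18.4×9.81 = 180.5 N acts at 3.45 m along the ladder; its horizontal arm is 3.45·cos49.1° = 2.259 m → τ = 407.7 N·m clockwise.
Window cleaner: 73.7×9.81 = 723 N at 3.8 m → arm 2.488 m → τ = 1799 N·m clockwise.
Wall normal N acts horizontally at the top; its moment arm is the height L sinθ = 6.9·sin49.1° = 5.215 m, counterclockwise.
Balancing moments: N × 5.215 = 2207, giving N = 423 N.

N_wall ≈ 423 N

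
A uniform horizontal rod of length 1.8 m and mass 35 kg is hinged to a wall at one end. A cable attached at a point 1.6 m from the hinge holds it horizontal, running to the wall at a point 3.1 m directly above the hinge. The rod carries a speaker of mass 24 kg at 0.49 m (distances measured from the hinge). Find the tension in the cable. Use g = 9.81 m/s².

T ≈ 298 N

Choose the hinge as the axis so the unknown hinge reaction has zero arm there.
Beam weight: 35 × 9.81 = 343.4 N down at 0.9 m → arm 0.9 m, τ = 343.4 × 0.9 = 309.1 N·m clockwise.
Speaker: 24 × 9.81 = 235.4 N down at 0.49 m → arm 0.49 m, τ = 235.4 × 0.49 = 115.3 N·m clockwise.
Total clockwise load moment = 424.4 N·m.
The cable tension T acts at 1.6 m; only its component perpendicular to the rod, T sinθ, produces torque. sinθ = h/√(h²+d²) = 3.1/√(3.1²+1.6²) = 0.8886.
Στ = 0 ⇒ T × 1.6 × 0.8886 = 424.4 ⇒ T = 424.4 / 1.422 = 298 N.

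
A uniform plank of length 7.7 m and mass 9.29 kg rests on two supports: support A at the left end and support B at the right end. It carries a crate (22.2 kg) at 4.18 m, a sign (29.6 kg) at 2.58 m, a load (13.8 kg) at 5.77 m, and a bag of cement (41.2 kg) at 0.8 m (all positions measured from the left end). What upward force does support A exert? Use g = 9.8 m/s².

R_A ≈ 734 N

Choose support B as the axis so its reaction then has zero moment arm.
Beam weight: 9.29 × 9.8 = 91.04 N down at 3.85 m → arm 3.85 m, τ = 91.04 × 3.85 = 350.5 N·m counterclockwise.
Crate: 22.2 × 9.8 = 217.6 N down at 4.18 m → arm 3.52 m, τ = 217.6 × 3.52 = 766 N·m counterclockwise.
Sign: 29.6 × 9.8 = 290.1 N down at 2.58 m → arm 5.12 m, τ = 290.1 × 5.12 = 1485 N·m counterclockwise.
Load: 13.8 × 9.8 = 135.2 N down at 5.77 m → arm 1.93 m, τ = 135.2 × 1.93 = 260.9 N·m counterclockwise.
Bag of cement: 41.2 × 9.8 = 403.8 N down at 0.8 m → arm 6.9 m, τ = 403.8 × 6.9 = 2786 N·m counterclockwise.
Net load moment about support B = 5648 N·m counterclockwise.
Reaction R at support A is upward at 0 m, arm 7.7 m → moment R × 7.7 clockwise.
For rotational equilibrium, R × 7.7 = 5648, so R = 734 N.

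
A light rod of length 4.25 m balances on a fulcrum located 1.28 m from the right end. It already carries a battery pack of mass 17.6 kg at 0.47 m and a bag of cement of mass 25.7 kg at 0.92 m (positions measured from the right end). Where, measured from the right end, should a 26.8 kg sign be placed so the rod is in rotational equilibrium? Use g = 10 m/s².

Sum moments about the fulcrum (at 1.28 m from the right end) (the support reaction has zero arm there).
Battery pack: 17.6 × 10 = 176 N down at 0.47 m → arm 0.81 m, τ = 176 × 0.81 = 142.6 N·m clockwise.
Bag of cement: 25.7 × 10 = 257 N down at 0.92 m → arm 0.36 m, τ = 257 × 0.36 = 92.52 N·m clockwise.
Net moment of existing loads = 235.1 N·m clockwise.
The sign weighs 26.8 × 10 = 268 N and must supply an equal counterclockwise moment, so its lever arm about the fulcrum is 235.1 / 268 = 0.877 m.
That puts it at 1.28 + 0.877 = 2.16 m from the right end.

x ≈ 2.16 m from the right end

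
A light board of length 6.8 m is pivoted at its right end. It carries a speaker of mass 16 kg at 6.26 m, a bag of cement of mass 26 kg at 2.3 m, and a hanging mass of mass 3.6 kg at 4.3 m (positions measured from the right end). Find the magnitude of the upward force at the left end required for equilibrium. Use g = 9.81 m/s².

Sum moments about the right end (the unknown pivot reaction has zero arm there).
Speaker: 16 × 9.81 = 157 N down at 6.26 m → arm 6.26 m, τ = 157 × 6.26 = 982.8 N·m counterclockwise.
Bag of cement: 26 × 9.81 = 255.1 N down at 2.3 m → arm 2.3 m, τ = 255.1 × 2.3 = 586.7 N·m counterclockwise.
Hanging mass: 3.6 × 9.81 = 35.32 N down at 4.3 m → arm 4.3 m, τ = 35.32 × 4.3 = 151.9 N·m counterclockwise.
Net moment of the loads = 1721 N·m counterclockwise.
The upward force F acts at the left end, arm 6.8 m, giving F × 6.8 clockwise.
Στ = 0 ⇒ F × 6.8 = 1721 ⇒ F = 1721 / 6.8 = 253 N.

F ≈ 253 N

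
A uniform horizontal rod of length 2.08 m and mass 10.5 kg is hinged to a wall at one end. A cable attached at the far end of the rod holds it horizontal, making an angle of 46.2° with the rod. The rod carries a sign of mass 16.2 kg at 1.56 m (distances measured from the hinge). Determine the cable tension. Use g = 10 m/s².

T ≈ 241 N

Choose the hinge as the axis so the unknown hinge reaction has zero arm there.
Beam weight: 10.5 × 10 = 105 N down at 1.04 m → arm 1.04 m, τ = 105 × 1.04 = 109.2 N·m clockwise.
Sign: 16.2 × 10 = 162 N down at 1.56 m → arm 1.56 m, τ = 162 × 1.56 = 252.7 N·m clockwise.
Total clockwise load moment = 361.9 N·m.
The cable tension T acts at 2.08 m; only its component perpendicular to the rod, T sinθ, produces torque. sin 46.2° = 0.7218.
For rotational equilibrium, T × 2.08 × 0.7218 = 361.9, so T = 361.9 / 1.501 = 241 N.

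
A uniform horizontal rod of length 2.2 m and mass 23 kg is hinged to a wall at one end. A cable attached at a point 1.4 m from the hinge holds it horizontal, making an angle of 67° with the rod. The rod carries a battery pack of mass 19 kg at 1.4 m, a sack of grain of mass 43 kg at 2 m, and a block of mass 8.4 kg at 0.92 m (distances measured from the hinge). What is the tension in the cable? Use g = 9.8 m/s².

About the hinge:
Beam weight: 23 × 9.8 = 225.4 N down at 1.1 m → arm 1.1 m, τ = 225.4 × 1.1 = 247.9 N·m clockwise.
Battery pack: 19 × 9.8 = 186.2 N down at 1.4 m → arm 1.4 m, τ = 186.2 × 1.4 = 260.7 N·m clockwise.
Sack of grain: 43 × 9.8 = 421.4 N down at 2 m → arm 2 m, τ = 421.4 × 2 = 842.8 N·m clockwise.
Block: 8.4 × 9.8 = 82.32 N down at 0.92 m → arm 0.92 m, τ = 82.32 × 0.92 = 75.73 N·m clockwise.
Total clockwise load moment = 1427 N·m.
The cable tension T acts at 1.4 m; only its component perpendicular to the rod, T sinθ, produces torque. sin 67° = 0.9205.
For rotational equilibrium, T × 1.4 × 0.9205 = 1427, so T = 1427 / 1.289 = 1110 N.

T ≈ 1110 N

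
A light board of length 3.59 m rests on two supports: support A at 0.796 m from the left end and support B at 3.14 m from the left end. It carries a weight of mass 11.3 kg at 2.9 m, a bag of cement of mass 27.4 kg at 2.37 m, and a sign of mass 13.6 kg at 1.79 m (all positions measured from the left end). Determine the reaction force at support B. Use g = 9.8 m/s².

R_B ≈ 336 N

Choose support A as the axis so its reaction then has zero moment arm.
Weight: 11.3 × 9.8 = 110.7 N down at 2.9 m → arm 2.104 m, τ = 110.7 × 2.104 = 232.9 N·m clockwise.
Bag of cement: 27.4 × 9.8 = 268.5 N down at 2.37 m → arm 1.574 m, τ = 268.5 × 1.574 = 422.6 N·m clockwise.
Sign: 13.6 × 9.8 = 133.3 N down at 1.79 m → arm 0.994 m, τ = 133.3 × 0.994 = 132.5 N·m clockwise.
Net load moment about support A = 788 N·m clockwise.
Reaction R at support B is upward at 3.14 m, arm 2.344 m → moment R × 2.344 counterclockwise.
Balancing moments: R × 2.344 = 788, giving R = 336 N.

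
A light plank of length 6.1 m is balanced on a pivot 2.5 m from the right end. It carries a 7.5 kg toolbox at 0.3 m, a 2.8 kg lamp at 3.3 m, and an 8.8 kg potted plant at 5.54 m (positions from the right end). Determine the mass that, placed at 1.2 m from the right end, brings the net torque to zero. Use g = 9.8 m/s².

m ≈ 9.61 kg

Take moments about the pivot (at 2.5 m from the right end).
Toolbox: 7.5 × 9.8 = 73.5 N down at 0.3 m → arm 2.2 m, τ = 73.5 × 2.2 = 161.7 N·m clockwise.
Lamp: 2.8 × 9.8 = 27.44 N down at 3.3 m → arm 0.8 m, τ = 27.44 × 0.8 = 21.95 N·m counterclockwise.
Potted plant: 8.8 × 9.8 = 86.24 N down at 5.54 m → arm 3.04 m, τ = 86.24 × 3.04 = 262.2 N·m counterclockwise.
Net moment of known loads = 122.4 N·m counterclockwise.
An unknown mass m at 1.2 m has arm 1.3 m; its moment is m·g·1.3 clockwise.
Balancing moments: m × 9.8 × 1.3 = 122.4, giving m = 122.4 / (9.8 × 1.3) = 9.61 kg.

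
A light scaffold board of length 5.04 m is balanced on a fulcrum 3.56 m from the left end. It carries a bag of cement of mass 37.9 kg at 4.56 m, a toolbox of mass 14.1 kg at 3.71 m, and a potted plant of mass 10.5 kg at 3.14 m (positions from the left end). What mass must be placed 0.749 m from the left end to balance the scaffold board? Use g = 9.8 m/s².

m ≈ 12.7 kg

Choose the fulcrum (at 3.56 m from the left end) as the axis so the support reaction has zero arm there.
Bag of cement: 37.9 × 9.8 = 371.4 N down at 4.56 m → arm 1 m, τ = 371.4 × 1 = 371.4 N·m clockwise.
Toolbox: 14.1 × 9.8 = 138.2 N down at 3.71 m → arm 0.15 m, τ = 138.2 × 0.15 = 20.73 N·m clockwise.
Potted plant: 10.5 × 9.8 = 102.9 N down at 3.14 m → arm 0.42 m, τ = 102.9 × 0.42 = 43.22 N·m counterclockwise.
Net moment of known loads = 348.9 N·m clockwise.
An unknown mass m at 0.749 m has arm 2.811 m; its moment is m·g·2.811 counterclockwise.
For rotational equilibrium, m × 9.8 × 2.811 = 348.9, so m = 348.9 / (9.8 × 2.811) = 12.7 kg.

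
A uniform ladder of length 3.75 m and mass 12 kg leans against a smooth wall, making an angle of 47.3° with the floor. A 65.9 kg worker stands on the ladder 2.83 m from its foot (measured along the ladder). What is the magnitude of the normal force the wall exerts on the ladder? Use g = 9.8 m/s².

Taking torques about the foot of the ladder:
Ladder weight 12×9.8 = 117.6 N acts at 1.875 m along the ladder; its horizontal arm is 1.875·cos47.3° = 1.272 m → τ = 149.6 N·m clockwise.
Worker: 65.9×9.8 = 645.8 N at 2.83 m → arm 1.919 m → τ = 1239 N·m clockwise.
Wall normal N acts horizontally at the top; its moment arm is the height L sinθ = 3.75·sin47.3° = 2.756 m, counterclockwise.
Setting net torque to zero: N × 2.756 = 1389 → N = 504 N.

N_wall ≈ 504 N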